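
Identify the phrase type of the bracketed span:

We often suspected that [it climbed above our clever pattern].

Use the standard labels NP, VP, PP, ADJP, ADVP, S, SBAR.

S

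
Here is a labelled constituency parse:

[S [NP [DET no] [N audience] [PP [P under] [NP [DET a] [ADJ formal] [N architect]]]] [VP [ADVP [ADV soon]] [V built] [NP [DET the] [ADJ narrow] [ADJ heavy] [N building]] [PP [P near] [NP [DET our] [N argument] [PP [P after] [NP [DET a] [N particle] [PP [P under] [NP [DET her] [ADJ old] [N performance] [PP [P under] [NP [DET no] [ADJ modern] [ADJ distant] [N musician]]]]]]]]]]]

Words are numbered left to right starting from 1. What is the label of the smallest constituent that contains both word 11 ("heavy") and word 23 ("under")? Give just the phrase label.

VP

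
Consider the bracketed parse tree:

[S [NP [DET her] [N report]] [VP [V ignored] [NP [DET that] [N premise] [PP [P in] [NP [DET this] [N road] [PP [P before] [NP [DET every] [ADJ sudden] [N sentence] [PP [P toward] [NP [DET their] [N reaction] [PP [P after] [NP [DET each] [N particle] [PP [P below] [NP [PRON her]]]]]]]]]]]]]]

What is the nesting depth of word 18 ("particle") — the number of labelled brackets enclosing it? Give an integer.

12

Path from the root down to the word: S → VP → NP → PP → NP → PP → NP → PP → NP → PP → NP → N. That is 12 enclosing brackets.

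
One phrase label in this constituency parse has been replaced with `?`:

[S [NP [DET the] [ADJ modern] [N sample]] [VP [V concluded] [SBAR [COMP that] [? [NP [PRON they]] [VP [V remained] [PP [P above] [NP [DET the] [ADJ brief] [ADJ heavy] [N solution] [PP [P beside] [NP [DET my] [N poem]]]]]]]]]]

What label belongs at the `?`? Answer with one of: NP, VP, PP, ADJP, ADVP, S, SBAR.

S

The `?` node immediately contains: NP, VP. That is the internal structure of a clause, so the label is S.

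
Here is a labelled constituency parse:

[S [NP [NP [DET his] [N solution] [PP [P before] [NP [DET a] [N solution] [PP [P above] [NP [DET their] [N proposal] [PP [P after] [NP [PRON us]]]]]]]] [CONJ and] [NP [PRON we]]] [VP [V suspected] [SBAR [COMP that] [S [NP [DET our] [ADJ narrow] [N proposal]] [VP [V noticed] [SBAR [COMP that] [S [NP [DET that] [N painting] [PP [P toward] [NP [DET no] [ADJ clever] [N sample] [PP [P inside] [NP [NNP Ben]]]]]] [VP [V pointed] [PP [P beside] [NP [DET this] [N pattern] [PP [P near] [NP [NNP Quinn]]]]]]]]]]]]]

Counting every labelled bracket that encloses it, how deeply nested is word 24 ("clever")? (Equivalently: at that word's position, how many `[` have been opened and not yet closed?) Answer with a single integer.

The word sits inside ADJ, which is inside NP, inside PP, inside NP, inside S, inside SBAR, inside VP, inside S, inside SBAR, inside VP, inside S — 11 brackets in all.

11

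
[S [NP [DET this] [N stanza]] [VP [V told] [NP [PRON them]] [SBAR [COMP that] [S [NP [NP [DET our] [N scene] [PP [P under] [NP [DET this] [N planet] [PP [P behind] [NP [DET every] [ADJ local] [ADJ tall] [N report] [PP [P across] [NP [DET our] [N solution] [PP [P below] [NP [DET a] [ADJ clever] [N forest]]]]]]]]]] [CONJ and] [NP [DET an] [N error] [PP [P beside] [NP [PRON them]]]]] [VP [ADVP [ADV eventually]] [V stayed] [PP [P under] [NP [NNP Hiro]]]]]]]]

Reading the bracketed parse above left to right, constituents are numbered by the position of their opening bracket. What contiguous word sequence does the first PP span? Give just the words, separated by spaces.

In left-to-right order the PP constituents are "under this planet behind every local tall report across our solution below a clever forest"; "behind every local tall report across our solution below a clever forest"; "across our solution below a clever forest"; "below a clever forest"; "beside them"; "under Hiro". Number 1 is "under this planet behind every local tall report across our solution below a clever forest".

under this planet behind every local tall report across our solution below a clever forest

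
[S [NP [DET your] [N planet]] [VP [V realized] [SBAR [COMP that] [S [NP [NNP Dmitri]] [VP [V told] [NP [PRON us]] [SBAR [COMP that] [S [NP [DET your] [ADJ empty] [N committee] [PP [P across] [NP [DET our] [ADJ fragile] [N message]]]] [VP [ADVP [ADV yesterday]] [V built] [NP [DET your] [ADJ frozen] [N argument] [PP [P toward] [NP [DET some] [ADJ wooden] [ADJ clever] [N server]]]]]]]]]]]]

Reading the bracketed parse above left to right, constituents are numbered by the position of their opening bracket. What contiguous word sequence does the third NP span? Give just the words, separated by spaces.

The NP opening brackets appear, in order, over: "your planet"; "Dmitri"; "us"; "your empty committee across our fragile message"; "our fragile message"; "your frozen argument toward some wooden clever server"; "some wooden clever server". The third one spans "us".

us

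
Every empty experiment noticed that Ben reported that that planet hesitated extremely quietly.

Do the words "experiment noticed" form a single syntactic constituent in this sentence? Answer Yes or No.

The smallest constituent containing the whole sequence is the clause [S every empty experiment noticed that Ben reported that that planet hesitated extremely quietly], but the sequence is only part of it — it straddles the boundary between noun phrase "every empty experiment" and verb phrase "noticed that Ben reported that that planet hesitated extremely quietly".

No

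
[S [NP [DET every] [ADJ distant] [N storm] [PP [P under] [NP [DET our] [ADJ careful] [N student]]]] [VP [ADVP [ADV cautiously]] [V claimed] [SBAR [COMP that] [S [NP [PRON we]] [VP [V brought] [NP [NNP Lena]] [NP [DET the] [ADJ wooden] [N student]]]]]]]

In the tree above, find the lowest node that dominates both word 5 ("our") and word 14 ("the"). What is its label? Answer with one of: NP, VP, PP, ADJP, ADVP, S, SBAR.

S

Word 5 lies under S → NP → PP → NP → DET; word 14 lies under S → VP → SBAR → S → VP → NP → DET. The lowest shared node is the S.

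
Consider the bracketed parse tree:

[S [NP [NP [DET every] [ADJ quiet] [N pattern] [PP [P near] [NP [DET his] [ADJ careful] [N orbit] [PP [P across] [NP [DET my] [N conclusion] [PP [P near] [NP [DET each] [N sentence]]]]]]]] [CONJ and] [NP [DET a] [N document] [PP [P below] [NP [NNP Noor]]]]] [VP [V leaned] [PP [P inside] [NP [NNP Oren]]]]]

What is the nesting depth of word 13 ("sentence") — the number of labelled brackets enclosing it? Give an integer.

The word sits inside N, which is inside NP, inside PP, inside NP, inside PP, inside NP, inside PP, inside NP, inside NP, inside S — 10 brackets in all.

10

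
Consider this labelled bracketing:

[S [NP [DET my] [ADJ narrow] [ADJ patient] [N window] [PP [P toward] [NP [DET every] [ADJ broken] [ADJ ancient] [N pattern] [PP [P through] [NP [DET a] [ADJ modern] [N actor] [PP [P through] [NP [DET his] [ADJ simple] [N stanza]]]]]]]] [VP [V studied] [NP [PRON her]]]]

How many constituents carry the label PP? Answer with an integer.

The PP constituents are: [PP toward every broken ancient pattern through a modern actor through his simple stanza]; [PP through a modern actor through his simple stanza]; [PP through his simple stanza]. Total: 3.

3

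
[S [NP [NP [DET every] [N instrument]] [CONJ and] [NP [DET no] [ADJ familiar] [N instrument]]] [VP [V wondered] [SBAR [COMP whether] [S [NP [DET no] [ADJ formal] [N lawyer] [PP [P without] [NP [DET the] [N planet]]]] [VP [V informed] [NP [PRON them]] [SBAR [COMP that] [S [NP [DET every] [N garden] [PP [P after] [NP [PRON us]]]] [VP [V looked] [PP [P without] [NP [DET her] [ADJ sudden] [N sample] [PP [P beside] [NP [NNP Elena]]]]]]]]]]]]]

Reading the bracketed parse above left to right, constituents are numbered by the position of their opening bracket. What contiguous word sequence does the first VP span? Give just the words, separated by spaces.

wondered whether no formal lawyer without the planet informed them that every garden after us looked without her sudden sample beside Elena

In left-to-right order the VP constituents are "wondered whether no formal lawyer without the planet informed them that every garden after us looked without her sudden sample beside Elena"; "informed them that every garden after us looked without her sudden sample beside Elena"; "looked without her sudden sample beside Elena". Number 1 is "wondered whether no formal lawyer without the planet informed them that every garden after us looked without her sudden sample beside Elena".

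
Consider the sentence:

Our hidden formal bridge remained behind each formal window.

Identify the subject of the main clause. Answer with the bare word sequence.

The subject of the main clause is the NP immediately before the verb "remained": "our hidden formal bridge".

our hidden formal bridge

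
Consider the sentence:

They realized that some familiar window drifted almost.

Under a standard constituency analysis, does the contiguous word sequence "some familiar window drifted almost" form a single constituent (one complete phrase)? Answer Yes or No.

Yes

These words form the whole clause headed by "drifted", so yes — one constituent.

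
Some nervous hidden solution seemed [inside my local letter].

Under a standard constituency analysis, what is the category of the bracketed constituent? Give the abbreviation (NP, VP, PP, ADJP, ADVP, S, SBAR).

PP

The bracketed span "inside my local letter" is headed by "inside", making it a prepositional phrase (PP).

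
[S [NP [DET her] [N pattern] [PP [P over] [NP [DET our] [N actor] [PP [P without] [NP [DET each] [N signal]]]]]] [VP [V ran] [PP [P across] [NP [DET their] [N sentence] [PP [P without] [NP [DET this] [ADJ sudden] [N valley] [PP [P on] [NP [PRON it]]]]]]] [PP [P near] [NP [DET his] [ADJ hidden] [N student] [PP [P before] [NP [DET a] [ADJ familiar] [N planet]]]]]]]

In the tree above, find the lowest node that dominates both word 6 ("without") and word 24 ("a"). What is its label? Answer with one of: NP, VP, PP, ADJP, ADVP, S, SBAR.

S

The smallest bracket enclosing both words is [S her pattern over our actor without each signal ran across their sentence without this sudden valley on it near his hidden student before a familiar planet], so the label is S.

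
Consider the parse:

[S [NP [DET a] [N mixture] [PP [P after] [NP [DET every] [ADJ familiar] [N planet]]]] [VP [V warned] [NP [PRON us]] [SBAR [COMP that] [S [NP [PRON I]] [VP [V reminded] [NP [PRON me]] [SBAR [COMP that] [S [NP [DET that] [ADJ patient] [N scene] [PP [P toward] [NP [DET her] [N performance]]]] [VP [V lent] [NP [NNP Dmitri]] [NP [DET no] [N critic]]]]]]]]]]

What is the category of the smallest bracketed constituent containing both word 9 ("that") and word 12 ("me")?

Word 9 lies under S → VP → SBAR → COMP; word 12 lies under S → VP → SBAR → S → VP → NP → PRON. The lowest shared node is the SBAR.

SBAR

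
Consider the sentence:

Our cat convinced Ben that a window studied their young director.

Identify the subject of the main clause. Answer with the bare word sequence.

our cat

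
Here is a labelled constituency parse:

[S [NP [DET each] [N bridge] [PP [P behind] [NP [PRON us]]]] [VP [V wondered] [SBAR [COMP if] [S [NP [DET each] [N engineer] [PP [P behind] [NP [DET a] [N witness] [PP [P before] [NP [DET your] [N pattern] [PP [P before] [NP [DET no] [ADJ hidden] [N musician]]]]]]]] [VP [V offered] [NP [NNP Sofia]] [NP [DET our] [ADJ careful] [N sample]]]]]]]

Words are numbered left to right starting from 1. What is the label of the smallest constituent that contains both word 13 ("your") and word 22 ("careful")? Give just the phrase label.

S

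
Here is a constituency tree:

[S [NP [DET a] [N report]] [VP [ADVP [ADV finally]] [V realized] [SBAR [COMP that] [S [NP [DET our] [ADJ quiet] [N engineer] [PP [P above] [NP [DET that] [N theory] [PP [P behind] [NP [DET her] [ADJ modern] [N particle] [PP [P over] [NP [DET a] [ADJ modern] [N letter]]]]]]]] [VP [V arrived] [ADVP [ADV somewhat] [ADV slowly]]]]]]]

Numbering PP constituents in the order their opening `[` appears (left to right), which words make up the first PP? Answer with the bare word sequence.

above that theory behind her modern particle over a modern letter

Opening `[PP` markers occur at word positions 9, 12, 16; the first of these opens the constituent [PP above that theory behind her modern particle over a modern letter].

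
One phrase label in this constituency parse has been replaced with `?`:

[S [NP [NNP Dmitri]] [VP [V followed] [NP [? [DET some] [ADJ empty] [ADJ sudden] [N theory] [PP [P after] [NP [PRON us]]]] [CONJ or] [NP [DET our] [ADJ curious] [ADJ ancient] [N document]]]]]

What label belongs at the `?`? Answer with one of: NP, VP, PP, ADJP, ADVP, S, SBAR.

Looking at what the `?` directly dominates — DET 'some', ADJ 'empty', ADJ 'sudden', N 'theory', PP — this is a noun phrase (NP).

NP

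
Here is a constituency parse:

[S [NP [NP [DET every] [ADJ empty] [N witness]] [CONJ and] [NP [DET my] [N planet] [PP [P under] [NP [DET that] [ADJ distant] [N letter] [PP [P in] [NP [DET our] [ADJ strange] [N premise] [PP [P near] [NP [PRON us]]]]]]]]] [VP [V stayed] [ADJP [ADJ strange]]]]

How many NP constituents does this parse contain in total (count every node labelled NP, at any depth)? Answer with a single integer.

Scanning left to right, an opening `[NP` appears at word positions 1, 1, 5, 8, 12, 16 — 6 in total.

6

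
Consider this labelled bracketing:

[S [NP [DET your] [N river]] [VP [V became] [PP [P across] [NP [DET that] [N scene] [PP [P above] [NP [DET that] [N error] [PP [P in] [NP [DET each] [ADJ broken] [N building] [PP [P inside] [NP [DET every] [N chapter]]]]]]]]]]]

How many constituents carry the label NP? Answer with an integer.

5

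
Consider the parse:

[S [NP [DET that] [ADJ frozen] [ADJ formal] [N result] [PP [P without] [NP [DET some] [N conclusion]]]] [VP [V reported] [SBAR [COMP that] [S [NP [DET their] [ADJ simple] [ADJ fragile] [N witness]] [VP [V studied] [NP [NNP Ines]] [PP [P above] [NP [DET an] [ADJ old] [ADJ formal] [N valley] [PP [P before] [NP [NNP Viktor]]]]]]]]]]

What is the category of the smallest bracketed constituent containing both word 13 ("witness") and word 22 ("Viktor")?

The smallest bracket enclosing both words is [S their simple fragile witness studied Ines above an old formal valley before Viktor], so the label is S.

S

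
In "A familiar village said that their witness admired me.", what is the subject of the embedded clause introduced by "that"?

In the embedded clause introduced by "that" the verb is "admired"; the NP preceding it, "their witness", is the subject.

their witness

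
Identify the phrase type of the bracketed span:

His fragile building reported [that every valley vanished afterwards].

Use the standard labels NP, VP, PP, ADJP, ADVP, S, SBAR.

SBAR

The bracketed span "that every valley vanished afterwards" is headed by "that", making it a subordinate clause (SBAR).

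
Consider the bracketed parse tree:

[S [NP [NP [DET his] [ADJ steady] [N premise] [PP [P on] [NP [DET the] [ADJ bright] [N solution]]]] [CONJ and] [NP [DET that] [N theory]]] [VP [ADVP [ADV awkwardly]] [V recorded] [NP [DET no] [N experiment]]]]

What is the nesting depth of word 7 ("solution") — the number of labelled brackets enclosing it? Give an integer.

6

The word sits inside N, which is inside NP, inside PP, inside NP, inside NP, inside S — 6 brackets in all.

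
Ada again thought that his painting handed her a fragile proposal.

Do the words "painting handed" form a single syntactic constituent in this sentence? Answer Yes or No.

No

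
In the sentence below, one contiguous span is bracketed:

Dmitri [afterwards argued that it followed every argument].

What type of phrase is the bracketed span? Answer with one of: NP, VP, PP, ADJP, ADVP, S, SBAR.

VP

The span is built around the verb "argued" — a verb phrase (VP).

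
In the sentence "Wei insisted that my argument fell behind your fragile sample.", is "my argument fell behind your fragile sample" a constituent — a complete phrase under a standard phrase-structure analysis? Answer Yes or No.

Yes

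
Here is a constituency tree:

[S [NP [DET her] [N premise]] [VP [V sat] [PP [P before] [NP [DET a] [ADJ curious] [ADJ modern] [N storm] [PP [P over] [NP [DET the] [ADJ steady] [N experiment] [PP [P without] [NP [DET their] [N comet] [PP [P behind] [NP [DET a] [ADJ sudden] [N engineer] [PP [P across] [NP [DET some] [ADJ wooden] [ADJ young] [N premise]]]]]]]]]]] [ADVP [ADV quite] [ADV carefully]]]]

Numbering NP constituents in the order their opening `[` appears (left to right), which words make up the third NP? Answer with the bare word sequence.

the steady experiment without their comet behind a sudden engineer across some wooden young premise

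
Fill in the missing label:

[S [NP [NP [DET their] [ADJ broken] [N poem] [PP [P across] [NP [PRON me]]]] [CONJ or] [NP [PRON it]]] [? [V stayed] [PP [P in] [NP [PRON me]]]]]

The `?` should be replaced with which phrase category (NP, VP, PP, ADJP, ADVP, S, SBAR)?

VP

The `?` node immediately contains: V 'stayed', PP. That is the internal structure of a verb phrase, so the label is VP.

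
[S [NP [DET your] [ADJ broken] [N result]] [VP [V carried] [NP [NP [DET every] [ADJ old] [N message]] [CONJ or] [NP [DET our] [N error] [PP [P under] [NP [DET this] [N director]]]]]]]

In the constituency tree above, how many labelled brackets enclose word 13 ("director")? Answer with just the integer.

7

Path from the root down to the word: S → VP → NP → NP → PP → NP → N. That is 7 enclosing brackets.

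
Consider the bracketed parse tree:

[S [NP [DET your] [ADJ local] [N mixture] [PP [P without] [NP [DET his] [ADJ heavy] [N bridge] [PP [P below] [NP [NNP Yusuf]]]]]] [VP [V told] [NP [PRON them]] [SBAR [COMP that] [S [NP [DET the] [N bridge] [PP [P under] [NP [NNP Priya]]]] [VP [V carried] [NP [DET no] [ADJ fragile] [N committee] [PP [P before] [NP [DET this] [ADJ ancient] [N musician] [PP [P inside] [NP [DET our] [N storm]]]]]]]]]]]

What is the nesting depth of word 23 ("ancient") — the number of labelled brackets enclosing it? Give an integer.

9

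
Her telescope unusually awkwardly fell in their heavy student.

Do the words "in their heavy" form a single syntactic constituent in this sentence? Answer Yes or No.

The smallest constituent containing the whole sequence is the prepositional phrase [PP in their heavy student], but the sequence is only part of it — it straddles the boundary between preposition "in" and noun phrase "their heavy student".

No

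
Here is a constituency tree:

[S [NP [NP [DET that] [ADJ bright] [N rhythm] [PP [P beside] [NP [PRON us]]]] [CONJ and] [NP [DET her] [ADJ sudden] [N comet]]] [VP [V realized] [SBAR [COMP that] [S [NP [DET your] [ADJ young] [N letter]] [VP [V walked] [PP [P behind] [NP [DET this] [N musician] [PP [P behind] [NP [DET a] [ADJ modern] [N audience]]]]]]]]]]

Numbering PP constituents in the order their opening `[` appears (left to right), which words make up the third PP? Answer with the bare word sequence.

behind a modern audience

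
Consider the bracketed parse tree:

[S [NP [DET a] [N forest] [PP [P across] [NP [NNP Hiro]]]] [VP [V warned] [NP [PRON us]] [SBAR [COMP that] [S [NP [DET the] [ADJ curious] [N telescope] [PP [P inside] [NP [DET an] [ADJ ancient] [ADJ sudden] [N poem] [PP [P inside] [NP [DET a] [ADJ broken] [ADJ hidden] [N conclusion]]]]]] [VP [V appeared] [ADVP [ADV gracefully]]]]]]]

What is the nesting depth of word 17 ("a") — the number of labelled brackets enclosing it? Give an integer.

10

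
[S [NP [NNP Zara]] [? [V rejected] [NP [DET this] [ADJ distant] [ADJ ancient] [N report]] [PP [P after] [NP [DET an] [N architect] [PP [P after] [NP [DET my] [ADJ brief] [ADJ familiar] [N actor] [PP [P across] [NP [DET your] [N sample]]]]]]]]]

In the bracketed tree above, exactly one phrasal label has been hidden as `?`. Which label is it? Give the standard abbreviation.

VP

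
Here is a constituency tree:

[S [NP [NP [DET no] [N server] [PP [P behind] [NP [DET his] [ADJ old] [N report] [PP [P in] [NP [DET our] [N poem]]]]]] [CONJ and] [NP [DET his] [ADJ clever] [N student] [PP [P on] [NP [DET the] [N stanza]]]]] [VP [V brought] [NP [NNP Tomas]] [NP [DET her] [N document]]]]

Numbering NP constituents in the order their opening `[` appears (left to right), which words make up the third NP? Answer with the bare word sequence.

his old report in our poem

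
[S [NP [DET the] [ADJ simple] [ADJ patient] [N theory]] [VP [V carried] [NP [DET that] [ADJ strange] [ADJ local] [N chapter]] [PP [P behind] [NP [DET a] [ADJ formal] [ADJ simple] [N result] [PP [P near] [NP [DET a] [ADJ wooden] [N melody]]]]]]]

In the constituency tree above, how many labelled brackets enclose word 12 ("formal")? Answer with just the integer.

5

The word sits inside ADJ, which is inside NP, inside PP, inside VP, inside S — 5 brackets in all.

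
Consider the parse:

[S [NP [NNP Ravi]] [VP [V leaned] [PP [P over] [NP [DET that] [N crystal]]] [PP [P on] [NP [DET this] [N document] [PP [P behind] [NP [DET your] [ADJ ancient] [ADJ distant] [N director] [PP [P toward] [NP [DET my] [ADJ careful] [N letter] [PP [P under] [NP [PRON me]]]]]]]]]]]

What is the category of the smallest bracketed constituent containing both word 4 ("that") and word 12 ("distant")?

VP

Both words fall inside [VP leaned over that crystal on this document behind your ancient distant director toward my careful letter under me] (words 2–19), and no smaller constituent contains them both. Label: VP.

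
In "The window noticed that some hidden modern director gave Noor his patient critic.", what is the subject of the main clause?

"the window" is the NP that combines with the VP headed by "noticed" to form the main clause — the subject.

the window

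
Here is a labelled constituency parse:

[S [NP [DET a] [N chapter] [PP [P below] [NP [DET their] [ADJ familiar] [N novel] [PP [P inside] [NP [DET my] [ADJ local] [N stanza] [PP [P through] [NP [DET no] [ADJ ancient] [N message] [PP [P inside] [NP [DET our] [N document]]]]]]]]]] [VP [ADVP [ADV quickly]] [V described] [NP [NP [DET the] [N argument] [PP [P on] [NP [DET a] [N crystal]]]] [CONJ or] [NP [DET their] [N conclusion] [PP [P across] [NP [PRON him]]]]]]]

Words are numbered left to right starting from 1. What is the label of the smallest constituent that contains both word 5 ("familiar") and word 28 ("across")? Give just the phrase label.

S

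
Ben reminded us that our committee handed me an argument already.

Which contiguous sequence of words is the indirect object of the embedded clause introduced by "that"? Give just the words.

me

"handed" heads the VP of the embedded clause introduced by "that", and "me" is its indirect object.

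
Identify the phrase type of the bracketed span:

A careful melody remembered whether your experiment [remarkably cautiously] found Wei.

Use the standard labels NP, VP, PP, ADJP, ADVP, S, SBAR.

The bracketed span "remarkably cautiously" is headed by "cautiously", making it an adverb phrase (ADVP).

ADVP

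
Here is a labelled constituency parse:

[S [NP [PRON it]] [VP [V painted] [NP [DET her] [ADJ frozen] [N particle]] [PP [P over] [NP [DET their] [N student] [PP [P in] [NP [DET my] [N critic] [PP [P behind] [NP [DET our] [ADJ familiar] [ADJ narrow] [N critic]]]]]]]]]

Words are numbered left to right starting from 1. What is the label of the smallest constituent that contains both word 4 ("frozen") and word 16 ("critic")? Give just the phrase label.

VP

Both words fall inside [VP painted her frozen particle over their student in my critic behind our familiar narrow critic] (words 2–16), and no smaller constituent contains them both. Label: VP.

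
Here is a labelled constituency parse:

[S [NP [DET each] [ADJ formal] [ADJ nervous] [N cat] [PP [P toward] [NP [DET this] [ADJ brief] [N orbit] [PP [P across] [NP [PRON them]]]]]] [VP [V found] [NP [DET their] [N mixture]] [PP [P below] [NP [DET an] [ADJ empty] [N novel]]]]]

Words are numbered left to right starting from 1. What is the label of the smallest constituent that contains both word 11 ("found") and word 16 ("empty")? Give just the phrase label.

VP

Both words fall inside [VP found their mixture below an empty novel] (words 11–17), and no smaller constituent contains them both. Label: VP.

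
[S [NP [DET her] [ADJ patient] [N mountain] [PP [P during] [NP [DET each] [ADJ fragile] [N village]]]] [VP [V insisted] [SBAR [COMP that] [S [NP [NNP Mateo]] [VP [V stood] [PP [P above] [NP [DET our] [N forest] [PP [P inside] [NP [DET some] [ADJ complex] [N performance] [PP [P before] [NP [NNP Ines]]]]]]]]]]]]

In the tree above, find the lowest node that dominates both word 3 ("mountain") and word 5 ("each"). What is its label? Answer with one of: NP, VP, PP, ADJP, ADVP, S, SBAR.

NP

Both words fall inside [NP her patient mountain during each fragile village] (words 1–7), and no smaller constituent contains them both. Label: NP.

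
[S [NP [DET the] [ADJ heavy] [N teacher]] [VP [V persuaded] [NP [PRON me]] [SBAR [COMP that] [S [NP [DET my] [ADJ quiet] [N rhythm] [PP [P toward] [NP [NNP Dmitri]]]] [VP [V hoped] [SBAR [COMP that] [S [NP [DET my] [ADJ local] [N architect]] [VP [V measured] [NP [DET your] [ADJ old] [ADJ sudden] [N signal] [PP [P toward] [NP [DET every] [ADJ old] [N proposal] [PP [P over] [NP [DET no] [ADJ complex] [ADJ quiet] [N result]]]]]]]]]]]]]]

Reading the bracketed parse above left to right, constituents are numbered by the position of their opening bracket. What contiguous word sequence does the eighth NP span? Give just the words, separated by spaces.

In left-to-right order the NP constituents are "the heavy teacher"; "me"; "my quiet rhythm toward Dmitri"; "Dmitri"; "my local architect"; "your old sudden signal toward every old proposal over no complex quiet result"; "every old proposal over no complex quiet result"; "no complex quiet result". Number 8 is "no complex quiet result".

no complex quiet result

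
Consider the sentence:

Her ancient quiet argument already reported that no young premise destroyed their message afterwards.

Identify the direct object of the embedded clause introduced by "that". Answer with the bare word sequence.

their message

"destroyed" heads the VP of the embedded clause introduced by "that", and "their message" is its direct object.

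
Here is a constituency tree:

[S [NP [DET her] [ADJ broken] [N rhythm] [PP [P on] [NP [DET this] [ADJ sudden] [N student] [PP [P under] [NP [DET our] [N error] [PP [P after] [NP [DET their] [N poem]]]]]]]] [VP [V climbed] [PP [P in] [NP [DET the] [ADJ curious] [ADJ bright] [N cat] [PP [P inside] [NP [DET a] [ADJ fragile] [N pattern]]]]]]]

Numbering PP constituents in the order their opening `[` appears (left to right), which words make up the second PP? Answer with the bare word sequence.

under our error after their poem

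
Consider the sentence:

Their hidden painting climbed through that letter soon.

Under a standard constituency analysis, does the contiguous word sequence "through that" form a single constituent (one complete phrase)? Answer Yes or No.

No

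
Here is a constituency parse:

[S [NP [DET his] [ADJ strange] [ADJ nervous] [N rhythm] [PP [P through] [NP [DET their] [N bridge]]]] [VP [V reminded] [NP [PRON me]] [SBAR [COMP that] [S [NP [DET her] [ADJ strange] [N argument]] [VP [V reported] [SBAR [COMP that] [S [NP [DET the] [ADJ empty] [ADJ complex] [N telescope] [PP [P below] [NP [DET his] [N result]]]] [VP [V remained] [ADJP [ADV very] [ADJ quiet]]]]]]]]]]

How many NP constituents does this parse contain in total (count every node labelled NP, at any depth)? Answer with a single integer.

6

Listing each NP by its span: [NP his strange nervous rhythm through their bridge]; [NP their bridge]; [NP me]; [NP her strange argument]; [NP the empty complex telescope below his result]; [NP his result] — that makes 6.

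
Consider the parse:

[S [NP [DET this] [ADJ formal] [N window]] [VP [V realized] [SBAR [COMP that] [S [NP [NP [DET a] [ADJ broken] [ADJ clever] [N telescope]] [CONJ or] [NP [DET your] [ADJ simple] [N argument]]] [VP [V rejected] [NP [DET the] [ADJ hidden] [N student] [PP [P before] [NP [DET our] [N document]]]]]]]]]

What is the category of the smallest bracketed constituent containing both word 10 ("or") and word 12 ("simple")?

NP

Both words fall inside [NP a broken clever telescope or your simple argument] (words 6–13), and no smaller constituent contains them both. Label: NP.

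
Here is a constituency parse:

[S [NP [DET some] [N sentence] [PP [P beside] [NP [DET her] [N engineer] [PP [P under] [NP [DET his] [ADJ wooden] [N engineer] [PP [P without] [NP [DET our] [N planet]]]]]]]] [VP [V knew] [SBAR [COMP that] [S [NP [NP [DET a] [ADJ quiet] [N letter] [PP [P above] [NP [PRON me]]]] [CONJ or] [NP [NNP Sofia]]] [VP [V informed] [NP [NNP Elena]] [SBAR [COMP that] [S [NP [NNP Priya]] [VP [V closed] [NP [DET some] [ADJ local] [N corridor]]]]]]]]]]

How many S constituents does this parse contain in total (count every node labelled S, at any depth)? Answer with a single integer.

3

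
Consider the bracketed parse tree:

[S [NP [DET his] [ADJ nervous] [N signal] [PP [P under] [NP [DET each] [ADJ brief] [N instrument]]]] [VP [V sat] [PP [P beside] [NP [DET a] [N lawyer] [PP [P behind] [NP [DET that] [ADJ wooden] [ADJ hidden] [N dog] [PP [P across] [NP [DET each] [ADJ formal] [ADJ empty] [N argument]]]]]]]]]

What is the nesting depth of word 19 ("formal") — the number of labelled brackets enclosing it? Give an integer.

9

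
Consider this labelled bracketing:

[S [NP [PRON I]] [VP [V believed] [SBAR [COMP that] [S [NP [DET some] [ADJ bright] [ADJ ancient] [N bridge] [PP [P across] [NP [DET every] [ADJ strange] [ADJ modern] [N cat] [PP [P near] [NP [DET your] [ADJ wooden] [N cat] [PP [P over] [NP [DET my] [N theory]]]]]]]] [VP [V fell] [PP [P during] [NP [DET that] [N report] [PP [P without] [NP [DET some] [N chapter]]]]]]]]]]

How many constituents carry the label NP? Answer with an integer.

7

Scanning left to right, an opening `[NP` appears at word positions 1, 4, 9, 14, 18, 22, 25 — 7 in total.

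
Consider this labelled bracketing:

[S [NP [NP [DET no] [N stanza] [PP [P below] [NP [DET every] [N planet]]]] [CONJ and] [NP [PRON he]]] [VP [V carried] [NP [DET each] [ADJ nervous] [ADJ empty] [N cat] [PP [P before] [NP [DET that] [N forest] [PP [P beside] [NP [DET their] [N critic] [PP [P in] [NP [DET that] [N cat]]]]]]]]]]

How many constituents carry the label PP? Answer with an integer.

Scanning left to right, an opening `[PP` appears at word positions 3, 13, 16, 19 — 4 in total.

4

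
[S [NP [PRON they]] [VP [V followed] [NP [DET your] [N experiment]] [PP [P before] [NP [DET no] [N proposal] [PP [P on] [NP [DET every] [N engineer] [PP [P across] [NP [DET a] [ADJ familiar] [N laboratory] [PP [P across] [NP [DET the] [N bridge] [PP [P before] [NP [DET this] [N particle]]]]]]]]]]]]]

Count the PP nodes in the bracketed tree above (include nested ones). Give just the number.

Listing each PP by its span: [PP before no proposal on every engineer across a familiar laboratory across the bridge before this particle]; [PP on every engineer across a familiar laboratory across the bridge before this particle]; [PP across a familiar laboratory across the bridge before this particle]; [PP across the bridge before this particle]; [PP before this particle] — that makes 5.

5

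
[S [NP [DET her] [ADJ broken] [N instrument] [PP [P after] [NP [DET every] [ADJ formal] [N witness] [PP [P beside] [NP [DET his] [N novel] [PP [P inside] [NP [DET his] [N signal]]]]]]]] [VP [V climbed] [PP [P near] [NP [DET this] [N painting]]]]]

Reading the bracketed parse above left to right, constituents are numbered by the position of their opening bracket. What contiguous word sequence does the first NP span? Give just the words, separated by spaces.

In left-to-right order the NP constituents are "her broken instrument after every formal witness beside his novel inside his signal"; "every formal witness beside his novel inside his signal"; "his novel inside his signal"; "his signal"; "this painting". Number 1 is "her broken instrument after every formal witness beside his novel inside his signal".

her broken instrument after every formal witness beside his novel inside his signal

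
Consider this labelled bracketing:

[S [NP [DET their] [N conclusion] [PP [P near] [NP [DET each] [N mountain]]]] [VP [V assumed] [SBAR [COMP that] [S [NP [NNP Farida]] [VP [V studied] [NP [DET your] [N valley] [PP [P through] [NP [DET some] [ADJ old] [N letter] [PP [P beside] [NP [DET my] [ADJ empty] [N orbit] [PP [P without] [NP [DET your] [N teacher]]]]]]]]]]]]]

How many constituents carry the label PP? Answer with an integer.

4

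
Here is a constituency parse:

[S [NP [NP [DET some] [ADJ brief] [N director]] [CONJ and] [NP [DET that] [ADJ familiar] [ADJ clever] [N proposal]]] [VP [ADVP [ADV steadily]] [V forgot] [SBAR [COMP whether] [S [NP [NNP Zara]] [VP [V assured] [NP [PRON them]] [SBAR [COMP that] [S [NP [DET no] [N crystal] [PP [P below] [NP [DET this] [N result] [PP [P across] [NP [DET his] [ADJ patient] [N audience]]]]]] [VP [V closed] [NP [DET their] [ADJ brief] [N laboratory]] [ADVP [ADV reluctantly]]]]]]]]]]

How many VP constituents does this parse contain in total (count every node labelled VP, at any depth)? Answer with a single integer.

The VP constituents are: [VP steadily forgot whether Zara assured them that no crystal below this result across his patient audience closed their brief laboratory reluctantly]; [VP assured them that no crystal below this result across his patient audience closed their brief laboratory reluctantly]; [VP closed their brief laboratory reluctantly]. Total: 3.

3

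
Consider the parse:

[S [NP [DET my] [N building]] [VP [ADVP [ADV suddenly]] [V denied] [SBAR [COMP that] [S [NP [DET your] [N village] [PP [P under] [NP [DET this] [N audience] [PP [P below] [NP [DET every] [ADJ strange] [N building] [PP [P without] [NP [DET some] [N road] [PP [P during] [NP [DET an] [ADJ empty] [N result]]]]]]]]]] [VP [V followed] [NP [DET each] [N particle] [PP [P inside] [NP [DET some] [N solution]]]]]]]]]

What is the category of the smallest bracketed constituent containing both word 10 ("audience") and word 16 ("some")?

The smallest bracket enclosing both words is [NP this audience below every strange building without some road during an empty result], so the label is NP.

NP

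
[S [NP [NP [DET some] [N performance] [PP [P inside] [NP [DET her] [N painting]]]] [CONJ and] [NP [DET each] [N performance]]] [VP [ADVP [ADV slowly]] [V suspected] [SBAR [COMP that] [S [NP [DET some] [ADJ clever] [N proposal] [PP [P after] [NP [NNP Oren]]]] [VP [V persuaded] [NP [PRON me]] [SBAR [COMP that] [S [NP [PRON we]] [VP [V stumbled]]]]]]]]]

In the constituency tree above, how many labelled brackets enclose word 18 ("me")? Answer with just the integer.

Counting open brackets not yet closed at "me": [S [VP [SBAR [S [VP [NP [PRON = 7.

7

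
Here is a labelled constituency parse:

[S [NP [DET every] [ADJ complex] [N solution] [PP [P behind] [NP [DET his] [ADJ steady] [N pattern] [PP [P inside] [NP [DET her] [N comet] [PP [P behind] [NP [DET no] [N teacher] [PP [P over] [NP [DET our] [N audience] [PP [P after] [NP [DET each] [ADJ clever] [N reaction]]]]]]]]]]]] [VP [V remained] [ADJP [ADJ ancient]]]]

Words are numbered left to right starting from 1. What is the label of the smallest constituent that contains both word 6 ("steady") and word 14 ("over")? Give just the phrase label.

The smallest bracket enclosing both words is [NP his steady pattern inside her comet behind no teacher over our audience after each clever reaction], so the label is NP.

NP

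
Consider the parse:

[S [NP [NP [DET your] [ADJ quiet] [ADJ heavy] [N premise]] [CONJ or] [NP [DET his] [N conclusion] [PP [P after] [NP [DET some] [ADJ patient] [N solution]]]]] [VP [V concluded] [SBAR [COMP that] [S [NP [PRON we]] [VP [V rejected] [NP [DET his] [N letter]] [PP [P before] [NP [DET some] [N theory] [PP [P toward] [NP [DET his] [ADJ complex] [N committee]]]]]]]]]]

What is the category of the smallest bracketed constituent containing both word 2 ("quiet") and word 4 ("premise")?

NP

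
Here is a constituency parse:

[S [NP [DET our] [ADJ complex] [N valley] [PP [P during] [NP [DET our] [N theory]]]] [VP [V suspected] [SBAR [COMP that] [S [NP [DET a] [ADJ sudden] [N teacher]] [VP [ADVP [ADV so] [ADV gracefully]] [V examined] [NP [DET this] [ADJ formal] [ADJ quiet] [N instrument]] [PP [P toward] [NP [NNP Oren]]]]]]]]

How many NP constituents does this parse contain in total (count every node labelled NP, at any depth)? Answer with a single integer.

5

The NP constituents are: [NP our complex valley during our theory]; [NP our theory]; [NP a sudden teacher]; [NP this formal quiet instrument]; [NP Oren]. Total: 5.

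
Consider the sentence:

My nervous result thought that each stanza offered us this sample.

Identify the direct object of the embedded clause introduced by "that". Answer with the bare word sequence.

this sample

The verb of the embedded clause introduced by "that" is "offered"; its direct object is the NP "this sample".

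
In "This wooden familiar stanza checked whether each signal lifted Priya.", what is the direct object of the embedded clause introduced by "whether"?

Priya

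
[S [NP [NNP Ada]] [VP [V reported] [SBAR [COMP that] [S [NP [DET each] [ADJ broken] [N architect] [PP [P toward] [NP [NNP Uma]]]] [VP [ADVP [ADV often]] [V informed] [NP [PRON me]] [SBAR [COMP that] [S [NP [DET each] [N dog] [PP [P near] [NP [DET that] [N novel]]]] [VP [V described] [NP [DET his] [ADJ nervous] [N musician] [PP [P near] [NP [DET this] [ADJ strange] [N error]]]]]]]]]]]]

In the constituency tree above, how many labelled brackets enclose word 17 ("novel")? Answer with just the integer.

The word sits inside N, which is inside NP, inside PP, inside NP, inside S, inside SBAR, inside VP, inside S, inside SBAR, inside VP, inside S — 11 brackets in all.

11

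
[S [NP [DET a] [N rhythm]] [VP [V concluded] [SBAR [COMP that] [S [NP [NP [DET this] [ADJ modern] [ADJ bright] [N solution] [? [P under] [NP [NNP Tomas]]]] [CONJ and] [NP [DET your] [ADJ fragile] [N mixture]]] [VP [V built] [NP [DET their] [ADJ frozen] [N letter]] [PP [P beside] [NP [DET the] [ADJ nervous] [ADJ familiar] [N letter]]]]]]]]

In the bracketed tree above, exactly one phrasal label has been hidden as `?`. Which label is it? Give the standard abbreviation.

PP

Looking at what the `?` directly dominates — P 'under', NP — this is a prepositional phrase (PP).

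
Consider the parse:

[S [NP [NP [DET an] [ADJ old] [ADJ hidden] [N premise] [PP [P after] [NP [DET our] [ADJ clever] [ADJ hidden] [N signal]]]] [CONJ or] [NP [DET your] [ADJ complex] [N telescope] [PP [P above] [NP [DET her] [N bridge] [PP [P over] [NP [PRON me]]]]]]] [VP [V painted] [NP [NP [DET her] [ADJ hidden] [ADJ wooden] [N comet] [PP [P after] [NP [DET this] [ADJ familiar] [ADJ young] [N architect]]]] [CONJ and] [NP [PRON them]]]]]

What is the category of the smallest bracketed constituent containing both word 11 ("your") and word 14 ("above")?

NP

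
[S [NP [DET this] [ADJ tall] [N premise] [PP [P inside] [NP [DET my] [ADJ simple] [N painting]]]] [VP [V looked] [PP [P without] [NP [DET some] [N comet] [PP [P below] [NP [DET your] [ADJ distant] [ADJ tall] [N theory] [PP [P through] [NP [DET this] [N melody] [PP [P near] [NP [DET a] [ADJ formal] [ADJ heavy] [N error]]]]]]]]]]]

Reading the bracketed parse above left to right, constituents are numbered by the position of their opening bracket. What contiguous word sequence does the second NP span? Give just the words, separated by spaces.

The NP opening brackets appear, in order, over: "this tall premise inside my simple painting"; "my simple painting"; "some comet below your distant tall theory through this melody near a formal heavy error"; "your distant tall theory through this melody near a formal heavy error"; "this melody near a formal heavy error"; "a formal heavy error". The second one spans "my simple painting".

my simple painting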